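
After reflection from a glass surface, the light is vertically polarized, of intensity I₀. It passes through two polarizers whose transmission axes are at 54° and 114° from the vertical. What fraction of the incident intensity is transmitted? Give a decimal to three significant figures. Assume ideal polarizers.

By Malus's law, I₁ = I₀ cos²(54° − 0°) = I₀ cos²(54°) = 0.3455 I₀.
I₂ = I₁ cos²(114° − 54°) = 0.3455 I₀ · cos²(60°) = 0.08637 I₀.
Transmitted fraction = 0.08637.

≈ 0.0864 I₀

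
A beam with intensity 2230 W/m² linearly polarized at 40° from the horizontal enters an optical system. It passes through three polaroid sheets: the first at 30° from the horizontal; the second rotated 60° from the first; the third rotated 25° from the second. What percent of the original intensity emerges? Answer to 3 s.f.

≈ 19.9%

By Malus's law, I₁ = 2230 W/m² · cos²(10°) = 2163 W/m².
I₂ = I₁ · cos²(60°) = 2163 · 0.25 = 540.7 W/m².
I₃ = I₂ · cos²(25°) = 540.7 · 0.8214 = 444.1 W/m².
That is 19.92% of the incident intensity.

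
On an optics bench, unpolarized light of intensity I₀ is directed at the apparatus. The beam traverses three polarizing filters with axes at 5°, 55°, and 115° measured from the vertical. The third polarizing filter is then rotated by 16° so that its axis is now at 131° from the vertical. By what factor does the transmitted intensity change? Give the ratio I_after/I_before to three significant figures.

Before rotation:
Unpolarized light through the first polarizer → I₁ = ½ I₀, now polarized at 5°.
I₂ = I₁ cos²(55° − 5°) = 0.5 I₀ · cos²(50°) = 0.2066 I₀.
I₃ = I₂ cos²(115° − 55°) = 0.2066 I₀ · cos²(60°) = 0.05165 I₀.
After rotation:
Unpolarized light through the first polarizer → I₁ = ½ I₀, now polarized at 5°.
I₂ = I₁ cos²(55° − 5°) = 0.5 I₀ · cos²(50°) = 0.2066 I₀.
I₃ = I₂ cos²(131° − 55°) = 0.2066 I₀ · cos²(76°) = 0.01209 I₀.
Ratio = 0.01209 / 0.05165 = 0.2341.

I_new/I_old ≈ 0.234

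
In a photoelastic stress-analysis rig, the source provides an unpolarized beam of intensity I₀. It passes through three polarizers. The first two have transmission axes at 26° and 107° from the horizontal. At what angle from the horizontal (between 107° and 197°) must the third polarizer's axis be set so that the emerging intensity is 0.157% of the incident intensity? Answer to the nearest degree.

Unpolarized light through the first polarizer → I₁ = ½ I₀, now polarized at 26°.
I₂ = I₁ cos²(107° − 26°) = 0.5 I₀ · cos²(81°) = 0.01224 I₀.
Need I₃/I₀ = 0.00157, so cos²(θ − 107°) = 0.00157 / 0.01224 = 0.1283.
θ − 107° = arccos(√0.1283) = 69.0°, giving θ ≈ 107 + 69.0 = 176.0°.

θ ≈ 176°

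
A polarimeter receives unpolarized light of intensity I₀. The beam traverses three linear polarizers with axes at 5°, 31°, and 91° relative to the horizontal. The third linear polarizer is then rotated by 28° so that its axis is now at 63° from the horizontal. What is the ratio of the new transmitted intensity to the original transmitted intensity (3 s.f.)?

I_new/I_old ≈ 2.88

Before rotation:
Unpolarized light through the first polarizer → I₁ = ½ I₀, now polarized at 5°.
I₂ = I₁ cos²(31° − 5°) = 0.5 I₀ · cos²(26°) = 0.4039 I₀.
I₃ = I₂ cos²(91° − 31°) = 0.4039 I₀ · cos²(60°) = 0.101 I₀.
After rotation:
Unpolarized light through the first polarizer → I₁ = ½ I₀, now polarized at 5°.
I₂ = I₁ cos²(31° − 5°) = 0.5 I₀ · cos²(26°) = 0.4039 I₀.
I₃ = I₂ cos²(63° − 31°) = 0.4039 I₀ · cos²(32°) = 0.2905 I₀.
Ratio = 0.2905 / 0.101 = 2.877.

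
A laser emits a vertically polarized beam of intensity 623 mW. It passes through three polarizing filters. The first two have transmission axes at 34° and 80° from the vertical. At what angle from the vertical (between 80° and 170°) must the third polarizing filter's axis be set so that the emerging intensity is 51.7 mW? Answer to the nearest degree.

By Malus's law, I₁ = I₀ cos²(34° − 0°) = I₀ cos²(34°) = 0.6873 I₀.
I₂ = I₁ cos²(80° − 34°) = 0.6873 I₀ · cos²(46°) = 0.3317 I₀.
Target fraction: 51.7 / 623 mW = 0.08299 of I₀.
Need I₃/I₀ = 0.08299, so cos²(θ − 80°) = 0.08299 / 0.3317 = 0.2502.
θ − 80° = arccos(√0.2502) = 60.0°, giving θ ≈ 80 + 60.0 = 140.0°.

θ ≈ 140°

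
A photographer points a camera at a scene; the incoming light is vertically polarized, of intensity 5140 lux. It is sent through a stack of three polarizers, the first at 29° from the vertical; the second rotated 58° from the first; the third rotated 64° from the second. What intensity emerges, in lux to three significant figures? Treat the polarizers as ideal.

By Malus's law, I₁ = 5140 lux · cos²(29°) = 3932 lux.
I₂ = I₁ · cos²(58°) = 3932 · 0.2808 = 1104 lux.
I₃ = I₂ · cos²(64°) = 1104 · 0.1922 = 212.2 lux.

I ≈ 212 lux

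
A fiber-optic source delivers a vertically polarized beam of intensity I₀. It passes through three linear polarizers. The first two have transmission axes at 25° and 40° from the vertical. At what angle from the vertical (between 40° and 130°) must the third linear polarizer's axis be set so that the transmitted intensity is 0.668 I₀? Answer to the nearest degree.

θ ≈ 61°

I₁ = I₀ cos²(25° − 0°) = I₀ cos²(25°) = 0.8214 I₀.
I₂ = I₁ cos²(40° − 25°) = 0.8214 I₀ · cos²(15°) = 0.7664 I₀.
Need I₃/I₀ = 0.668, so cos²(θ − 40°) = 0.668 / 0.7664 = 0.8716.
θ − 40° = arccos(√0.8716) = 21.0°, giving θ ≈ 40 + 21.0 = 61.0°.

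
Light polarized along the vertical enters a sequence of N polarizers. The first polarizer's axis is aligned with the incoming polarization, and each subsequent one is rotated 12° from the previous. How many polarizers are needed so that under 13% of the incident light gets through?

First polarizer is aligned with the polarization: full transmission.
Each further stage multiplies by cos²(12°) = 0.9568.
After N polarizers: T = 0.9568^(N−1). Require T < 0.13 ⇒ N−1 > ln(0.13)/ln(0.9568) = 46.17, so N−1 ≥ 47 and N = 48.
Check: N=48 gives T = 0.1253 < 0.13; N=47 gives T = 0.131.

N = 48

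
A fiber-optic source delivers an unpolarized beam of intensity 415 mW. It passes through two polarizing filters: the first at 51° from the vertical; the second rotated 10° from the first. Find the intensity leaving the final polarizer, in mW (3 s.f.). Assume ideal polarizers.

I ≈ 201 mW

Unpolarized light through the first polarizer → I₁ = 415 mW/2 = 207.5 mW, polarized at 51°.
I₂ = I₁ · cos²(10°) = 207.5 · 0.9698 = 201.2 mW.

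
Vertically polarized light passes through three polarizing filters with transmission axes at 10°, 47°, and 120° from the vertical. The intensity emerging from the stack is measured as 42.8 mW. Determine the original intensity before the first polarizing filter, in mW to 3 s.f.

I₀ ≈ 809 mW

I₁ = I₀ cos²(10° − 0°) = I₀ cos²(10°) = 0.9698 I₀.
I₂ = I₁ cos²(47° − 10°) = 0.9698 I₀ · cos²(37°) = 0.6186 I₀.
I₃ = I₂ cos²(120° − 47°) = 0.6186 I₀ · cos²(73°) = 0.05288 I₀.
So 42.8 mW = 0.05288 I₀, giving I₀ = 42.8/0.05288 = 809.4 mW.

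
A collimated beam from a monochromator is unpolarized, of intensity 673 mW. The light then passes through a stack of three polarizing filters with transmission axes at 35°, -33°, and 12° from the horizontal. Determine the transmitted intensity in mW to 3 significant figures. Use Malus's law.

I ≈ 23.6 mW

Unpolarized light through the first polarizer → I₁ = 673 mW/2 = 336.5 mW, polarized at 35°.
I₂ = I₁ · cos²(68°) = 336.5 · 0.1403 = 47.22 mW.
I₃ = I₂ · cos²(45°) = 47.22 · 0.5 = 23.61 mW.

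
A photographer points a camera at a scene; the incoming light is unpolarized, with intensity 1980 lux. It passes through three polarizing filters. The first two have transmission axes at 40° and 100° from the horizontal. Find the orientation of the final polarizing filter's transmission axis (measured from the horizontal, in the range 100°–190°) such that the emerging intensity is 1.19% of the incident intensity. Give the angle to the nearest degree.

Unpolarized light through the first polarizer → I₁ = ½ I₀, now polarized at 40°.
I₂ = I₁ cos²(100° − 40°) = 0.5 I₀ · cos²(60°) = 0.125 I₀.
Need I₃/I₀ = 0.0119, so cos²(θ − 100°) = 0.0119 / 0.125 = 0.0952.
θ − 100° = arccos(√0.0952) = 72.0°, giving θ ≈ 100 + 72.0 = 172.0°.

θ ≈ 172°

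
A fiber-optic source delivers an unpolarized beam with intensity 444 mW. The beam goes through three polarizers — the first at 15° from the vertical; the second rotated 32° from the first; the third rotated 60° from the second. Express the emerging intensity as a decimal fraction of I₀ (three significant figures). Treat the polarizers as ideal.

Unpolarized light through the first polarizer → I₁ = 444 mW/2 = 222 mW, polarized at 15°.
I₂ = I₁ · cos²(32°) = 222 · 0.7192 = 159.7 mW.
I₃ = I₂ · cos²(60°) = 159.7 · 0.25 = 39.91 mW.
Transmitted fraction = 0.0899.

I/I₀ ≈ 0.0899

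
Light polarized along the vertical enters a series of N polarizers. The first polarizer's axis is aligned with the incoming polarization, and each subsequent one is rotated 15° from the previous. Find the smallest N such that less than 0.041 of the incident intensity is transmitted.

First polarizer is aligned with the polarization: full transmission.
Each further stage multiplies by cos²(15°) = 0.933.
After N polarizers: T = 0.933^(N−1). Require T < 0.041 ⇒ N−1 > ln(0.041)/ln(0.933) = 46.07, so N−1 ≥ 47 and N = 48.
Check: N=48 gives T = 0.03843 < 0.041; N=47 gives T = 0.04119.

N = 48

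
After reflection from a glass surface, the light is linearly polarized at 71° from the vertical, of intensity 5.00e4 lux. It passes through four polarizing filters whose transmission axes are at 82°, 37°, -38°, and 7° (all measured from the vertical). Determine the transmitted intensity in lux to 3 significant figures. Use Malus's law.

I ≈ 807 lux

By Malus's law, I₁ = 5.00e4 lux · cos²(11°) = 4.818e+04 lux.
I₂ = I₁ · cos²(45°) = 4.818e+04 · 0.5 = 2.409e+04 lux.
I₃ = I₂ · cos²(75°) = 2.409e+04 · 0.06699 = 1614 lux.
I₄ = I₃ · cos²(45°) = 1614 · 0.5 = 806.9 lux.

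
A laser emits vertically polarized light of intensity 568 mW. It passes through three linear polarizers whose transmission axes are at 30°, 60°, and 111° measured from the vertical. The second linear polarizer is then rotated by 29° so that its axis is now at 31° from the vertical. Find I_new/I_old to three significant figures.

Before rotation:
I₁ = I₀ cos²(30° − 0°) = I₀ cos²(30°) = 0.75 I₀.
I₂ = I₁ cos²(60° − 30°) = 0.75 I₀ · cos²(30°) = 0.5625 I₀.
I₃ = I₂ cos²(111° − 60°) = 0.5625 I₀ · cos²(51°) = 0.2228 I₀.
After rotation:
I₁ = I₀ cos²(30° − 0°) = I₀ cos²(30°) = 0.75 I₀.
I₂ = I₁ cos²(31° − 30°) = 0.75 I₀ · cos²(1°) = 0.7498 I₀.
I₃ = I₂ cos²(111° − 31°) = 0.7498 I₀ · cos²(80°) = 0.02261 I₀.
Ratio = 0.02261 / 0.2228 = 0.1015.

I_new/I_old ≈ 0.101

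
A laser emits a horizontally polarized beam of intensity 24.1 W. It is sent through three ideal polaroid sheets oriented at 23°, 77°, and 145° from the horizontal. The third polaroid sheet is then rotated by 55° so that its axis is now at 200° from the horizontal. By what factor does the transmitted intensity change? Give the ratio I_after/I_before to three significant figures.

Before rotation:
I₁ = I₀ cos²(23° − 0°) = I₀ cos²(23°) = 0.8473 I₀.
I₂ = I₁ cos²(77° − 23°) = 0.8473 I₀ · cos²(54°) = 0.2927 I₀.
I₃ = I₂ cos²(145° − 77°) = 0.2927 I₀ · cos²(68°) = 0.04108 I₀.
After rotation:
I₁ = I₀ cos²(23° − 0°) = I₀ cos²(23°) = 0.8473 I₀.
I₂ = I₁ cos²(77° − 23°) = 0.8473 I₀ · cos²(54°) = 0.2927 I₀.
Angle between axes 2 and 3: 57°. I₃ = 0.2927 I₀ · cos²(57°) = 0.08684 I₀.
Ratio = 0.08684 / 0.04108 = 2.114.

I_new/I_old ≈ 2.11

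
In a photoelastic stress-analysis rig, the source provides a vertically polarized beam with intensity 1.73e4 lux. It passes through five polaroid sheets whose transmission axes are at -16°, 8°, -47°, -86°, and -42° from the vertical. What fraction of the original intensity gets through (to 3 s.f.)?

I/I₀ ≈ 0.0793

I₁ = 1.73e4 lux · cos²(16°) = 1.599e+04 lux.
I₂ = I₁ · cos²(24°) = 1.599e+04 · 0.8346 = 1.334e+04 lux.
I₃ = I₂ · cos²(55°) = 1.334e+04 · 0.329 = 4389 lux.
I₄ = I₃ · cos²(39°) = 4389 · 0.604 = 2651 lux.
I₅ = I₄ · cos²(44°) = 2651 · 0.5174 = 1372 lux.
Transmitted fraction = 0.07929.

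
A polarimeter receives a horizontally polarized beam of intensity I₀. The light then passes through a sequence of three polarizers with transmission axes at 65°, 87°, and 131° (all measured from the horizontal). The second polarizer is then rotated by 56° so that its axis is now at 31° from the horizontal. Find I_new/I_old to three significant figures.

Before rotation:
By Malus's law, I₁ = I₀ cos²(65° − 0°) = I₀ cos²(65°) = 0.1786 I₀.
I₂ = I₁ cos²(87° − 65°) = 0.1786 I₀ · cos²(22°) = 0.1535 I₀.
I₃ = I₂ cos²(131° − 87°) = 0.1535 I₀ · cos²(44°) = 0.07945 I₀.
After rotation:
I₁ = I₀ cos²(65° − 0°) = I₀ cos²(65°) = 0.1786 I₀.
I₂ = I₁ cos²(31° − 65°) = 0.1786 I₀ · cos²(34°) = 0.1228 I₀.
Angle between axes 2 and 3: 80°. I₃ = 0.1228 I₀ · cos²(80°) = 0.003702 I₀.
Ratio = 0.003702 / 0.07945 = 0.04659.

I_new/I_old ≈ 0.0466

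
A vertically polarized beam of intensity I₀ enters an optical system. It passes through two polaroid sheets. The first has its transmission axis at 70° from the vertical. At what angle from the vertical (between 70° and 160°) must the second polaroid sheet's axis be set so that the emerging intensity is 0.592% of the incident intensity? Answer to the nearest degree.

I₁ = I₀ cos²(70° − 0°) = I₀ cos²(70°) = 0.117 I₀.
Need I₂/I₀ = 0.00592, so cos²(θ − 70°) = 0.00592 / 0.117 = 0.05061.
θ − 70° = arccos(√0.05061) = 77.0°, giving θ ≈ 70 + 77.0 = 147.0°.

θ ≈ 147°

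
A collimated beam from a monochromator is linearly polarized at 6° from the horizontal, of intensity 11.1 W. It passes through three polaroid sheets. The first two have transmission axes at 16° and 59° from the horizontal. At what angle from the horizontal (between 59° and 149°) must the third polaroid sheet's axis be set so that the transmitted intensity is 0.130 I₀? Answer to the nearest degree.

By Malus's law, I₁ = I₀ cos²(16° − 6°) = I₀ cos²(10°) = 0.9698 I₀.
I₂ = I₁ cos²(59° − 16°) = 0.9698 I₀ · cos²(43°) = 0.5187 I₀.
Need I₃/I₀ = 0.13, so cos²(θ − 59°) = 0.13 / 0.5187 = 0.2506.
θ − 59° = arccos(√0.2506) = 60.0°, giving θ ≈ 59 + 60.0 = 119.0°.

θ ≈ 119°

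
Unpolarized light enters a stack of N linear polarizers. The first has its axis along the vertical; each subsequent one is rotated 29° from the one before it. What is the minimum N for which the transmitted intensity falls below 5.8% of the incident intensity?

N = 10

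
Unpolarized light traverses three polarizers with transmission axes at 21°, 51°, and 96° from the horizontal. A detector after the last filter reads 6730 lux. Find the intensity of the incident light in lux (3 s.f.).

I₀ ≈ 3.59e4 lux

Unpolarized light through the first polarizer → I₁ = ½ I₀, now polarized at 21°.
I₂ = I₁ cos²(51° − 21°) = 0.5 I₀ · cos²(30°) = 0.375 I₀.
I₃ = I₂ cos²(96° − 51°) = 0.375 I₀ · cos²(45°) = 0.1875 I₀.
So 6730 lux = 0.1875 I₀, giving I₀ = 6730/0.1875 = 3.589e+04 lux.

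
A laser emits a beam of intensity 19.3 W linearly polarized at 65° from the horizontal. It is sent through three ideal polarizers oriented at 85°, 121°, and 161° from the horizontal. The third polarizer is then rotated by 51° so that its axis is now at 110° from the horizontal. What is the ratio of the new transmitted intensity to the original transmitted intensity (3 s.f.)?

Before rotation:
By Malus's law, I₁ = I₀ cos²(85° − 65°) = I₀ cos²(20°) = 0.883 I₀.
I₂ = I₁ cos²(121° − 85°) = 0.883 I₀ · cos²(36°) = 0.5779 I₀.
I₃ = I₂ cos²(161° − 121°) = 0.5779 I₀ · cos²(40°) = 0.3392 I₀.
After rotation:
I₁ = I₀ cos²(85° − 65°) = I₀ cos²(20°) = 0.883 I₀.
I₂ = I₁ cos²(121° − 85°) = 0.883 I₀ · cos²(36°) = 0.5779 I₀.
I₃ = I₂ cos²(110° − 121°) = 0.5779 I₀ · cos²(11°) = 0.5569 I₀.
Ratio = 0.5569 / 0.3392 = 1.642.

I_new/I_old ≈ 1.64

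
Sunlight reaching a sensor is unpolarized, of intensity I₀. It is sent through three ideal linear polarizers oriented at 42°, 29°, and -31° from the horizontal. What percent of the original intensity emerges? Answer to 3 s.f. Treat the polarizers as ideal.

≈ 11.9%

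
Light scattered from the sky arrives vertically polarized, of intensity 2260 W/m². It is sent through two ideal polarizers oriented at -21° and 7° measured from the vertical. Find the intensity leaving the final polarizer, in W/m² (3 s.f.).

I₁ = 2260 W/m² · cos²(21°) = 1970 W/m².
I₂ = I₁ · cos²(28°) = 1970 · 0.7796 = 1536 W/m².

I ≈ 1540 W/m²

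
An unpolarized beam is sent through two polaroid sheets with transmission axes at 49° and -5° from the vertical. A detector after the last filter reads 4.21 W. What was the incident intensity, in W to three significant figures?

I₀ ≈ 24.4 W

Unpolarized light through the first polarizer → I₁ = ½ I₀, now polarized at 49°.
I₂ = I₁ cos²(-5° − 49°) = 0.5 I₀ · cos²(54°) = 0.1727 I₀.
So 4.21 W = 0.1727 I₀, giving I₀ = 4.21/0.1727 = 24.37 W.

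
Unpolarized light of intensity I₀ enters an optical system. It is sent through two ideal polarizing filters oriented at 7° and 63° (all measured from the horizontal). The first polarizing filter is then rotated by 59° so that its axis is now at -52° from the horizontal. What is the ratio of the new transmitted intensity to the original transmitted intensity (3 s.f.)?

I_new/I_old ≈ 0.571

Before rotation:
Unpolarized light through the first polarizer → I₁ = ½ I₀, now polarized at 7°.
I₂ = I₁ cos²(63° − 7°) = 0.5 I₀ · cos²(56°) = 0.1563 I₀.
After rotation:
Unpolarized light through the first polarizer → I₁ = ½ I₀, now polarized at -52°.
Angle between axes 1 and 2: 65°. I₂ = 0.5 I₀ · cos²(65°) = 0.0893 I₀.
Ratio = 0.0893 / 0.1563 = 0.5712.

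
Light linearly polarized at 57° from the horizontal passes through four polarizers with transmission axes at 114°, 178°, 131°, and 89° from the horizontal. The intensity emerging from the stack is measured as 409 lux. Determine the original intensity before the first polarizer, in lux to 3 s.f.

I₀ ≈ 2.79e4 lux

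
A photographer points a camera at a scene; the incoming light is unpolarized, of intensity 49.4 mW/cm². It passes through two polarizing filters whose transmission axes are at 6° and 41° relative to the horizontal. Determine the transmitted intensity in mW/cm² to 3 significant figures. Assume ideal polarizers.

Unpolarized light through the first polarizer → I₁ = 49.4 mW/cm²/2 = 24.7 mW/cm², polarized at 6°.
I₂ = I₁ · cos²(35°) = 24.7 · 0.671 = 16.57 mW/cm².

I ≈ 16.6 mW/cm²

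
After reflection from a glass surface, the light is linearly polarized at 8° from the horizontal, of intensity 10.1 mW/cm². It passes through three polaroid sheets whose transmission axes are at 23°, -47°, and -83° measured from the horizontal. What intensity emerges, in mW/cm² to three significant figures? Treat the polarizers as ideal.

I ≈ 0.721 mW/cm²

I₁ = 10.1 mW/cm² · cos²(15°) = 9.423 mW/cm².
I₂ = I₁ · cos²(70°) = 9.423 · 0.117 = 1.102 mW/cm².
I₃ = I₂ · cos²(36°) = 1.102 · 0.6545 = 0.7215 mW/cm².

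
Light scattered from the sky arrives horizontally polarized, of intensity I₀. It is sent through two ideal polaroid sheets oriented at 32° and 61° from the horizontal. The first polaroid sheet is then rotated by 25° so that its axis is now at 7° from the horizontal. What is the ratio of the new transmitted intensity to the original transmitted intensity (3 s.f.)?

I_new/I_old ≈ 0.619

Before rotation:
I₁ = I₀ cos²(32° − 0°) = I₀ cos²(32°) = 0.7192 I₀.
I₂ = I₁ cos²(61° − 32°) = 0.7192 I₀ · cos²(29°) = 0.5501 I₀.
After rotation:
I₁ = I₀ cos²(7° − 0°) = I₀ cos²(7°) = 0.9851 I₀.
I₂ = I₁ cos²(61° − 7°) = 0.9851 I₀ · cos²(54°) = 0.3404 I₀.
Ratio = 0.3404 / 0.5501 = 0.6187.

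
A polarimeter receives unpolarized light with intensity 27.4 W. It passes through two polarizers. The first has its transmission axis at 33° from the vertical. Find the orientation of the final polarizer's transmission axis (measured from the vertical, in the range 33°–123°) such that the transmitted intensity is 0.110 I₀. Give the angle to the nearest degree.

Unpolarized light through the first polarizer → I₁ = ½ I₀, now polarized at 33°.
Need I₂/I₀ = 0.11, so cos²(θ − 33°) = 0.11 / 0.5 = 0.22.
θ − 33° = arccos(√0.22) = 62.0°, giving θ ≈ 33 + 62.0 = 95.0°.

θ ≈ 95°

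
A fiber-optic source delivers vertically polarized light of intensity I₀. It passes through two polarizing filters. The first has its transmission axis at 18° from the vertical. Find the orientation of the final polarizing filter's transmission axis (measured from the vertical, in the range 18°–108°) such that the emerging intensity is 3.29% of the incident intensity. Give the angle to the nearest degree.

θ ≈ 97°

By Malus's law, I₁ = I₀ cos²(18° − 0°) = I₀ cos²(18°) = 0.9045 I₀.
Need I₂/I₀ = 0.0329, so cos²(θ − 18°) = 0.0329 / 0.9045 = 0.03637.
θ − 18° = arccos(√0.03637) = 79.0°, giving θ ≈ 18 + 79.0 = 97.0°.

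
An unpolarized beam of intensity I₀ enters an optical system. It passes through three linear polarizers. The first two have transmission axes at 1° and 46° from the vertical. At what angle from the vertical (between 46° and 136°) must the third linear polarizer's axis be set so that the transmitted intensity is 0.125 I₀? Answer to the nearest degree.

Unpolarized light through the first polarizer → I₁ = ½ I₀, now polarized at 1°.
I₂ = I₁ cos²(46° − 1°) = 0.5 I₀ · cos²(45°) = 0.25 I₀.
Need I₃/I₀ = 0.125, so cos²(θ − 46°) = 0.125 / 0.25 = 0.5.
θ − 46° = arccos(√0.5) = 45.0°, giving θ ≈ 46 + 45.0 = 91.0°.

θ ≈ 91°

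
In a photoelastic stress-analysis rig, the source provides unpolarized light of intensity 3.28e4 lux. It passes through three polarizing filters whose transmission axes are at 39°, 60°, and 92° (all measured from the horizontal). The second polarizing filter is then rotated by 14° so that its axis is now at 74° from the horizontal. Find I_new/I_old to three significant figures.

I_new/I_old ≈ 0.968

Before rotation:
Unpolarized light through the first polarizer → I₁ = ½ I₀, now polarized at 39°.
I₂ = I₁ cos²(60° − 39°) = 0.5 I₀ · cos²(21°) = 0.4358 I₀.
I₃ = I₂ cos²(92° − 60°) = 0.4358 I₀ · cos²(32°) = 0.3134 I₀.
After rotation:
Unpolarized light through the first polarizer → I₁ = ½ I₀, now polarized at 39°.
I₂ = I₁ cos²(74° − 39°) = 0.5 I₀ · cos²(35°) = 0.3355 I₀.
I₃ = I₂ cos²(92° − 74°) = 0.3355 I₀ · cos²(18°) = 0.3035 I₀.
Ratio = 0.3035 / 0.3134 = 0.9683.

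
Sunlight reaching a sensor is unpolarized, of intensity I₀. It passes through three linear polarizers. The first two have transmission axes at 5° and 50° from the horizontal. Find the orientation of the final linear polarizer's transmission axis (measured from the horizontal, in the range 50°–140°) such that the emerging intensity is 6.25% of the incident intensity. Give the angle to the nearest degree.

Unpolarized light through the first polarizer → I₁ = ½ I₀, now polarized at 5°.
I₂ = I₁ cos²(50° − 5°) = 0.5 I₀ · cos²(45°) = 0.25 I₀.
Need I₃/I₀ = 0.0625, so cos²(θ − 50°) = 0.0625 / 0.25 = 0.25.
θ − 50° = arccos(√0.25) = 60.0°, giving θ ≈ 50 + 60.0 = 110.0°.

θ ≈ 110°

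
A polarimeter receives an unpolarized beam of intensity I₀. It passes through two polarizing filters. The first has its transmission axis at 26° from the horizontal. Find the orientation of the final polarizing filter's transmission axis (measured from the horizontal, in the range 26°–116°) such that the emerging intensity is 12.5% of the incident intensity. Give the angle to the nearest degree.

θ ≈ 86°

Unpolarized light through the first polarizer → I₁ = ½ I₀, now polarized at 26°.
Need I₂/I₀ = 0.125, so cos²(θ − 26°) = 0.125 / 0.5 = 0.25.
θ − 26° = arccos(√0.25) = 60.0°, giving θ ≈ 26 + 60.0 = 86.0°.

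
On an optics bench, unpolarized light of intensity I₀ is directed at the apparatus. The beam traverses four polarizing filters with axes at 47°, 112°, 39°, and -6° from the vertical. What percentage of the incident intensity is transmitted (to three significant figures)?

≈ 0.382%

Unpolarized light through the first polarizer → I₁ = ½ I₀, now polarized at 47°.
I₂ = I₁ cos²(112° − 47°) = 0.5 I₀ · cos²(65°) = 0.0893 I₀.
I₃ = I₂ cos²(39° − 112°) = 0.0893 I₀ · cos²(73°) = 0.007634 I₀.
I₄ = I₃ cos²(-6° − 39°) = 0.007634 I₀ · cos²(45°) = 0.003817 I₀.
That is 0.3817% of the incident intensity.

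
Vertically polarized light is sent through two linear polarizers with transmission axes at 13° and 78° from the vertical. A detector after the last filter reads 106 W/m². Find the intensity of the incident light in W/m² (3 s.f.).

I₀ ≈ 625 W/m²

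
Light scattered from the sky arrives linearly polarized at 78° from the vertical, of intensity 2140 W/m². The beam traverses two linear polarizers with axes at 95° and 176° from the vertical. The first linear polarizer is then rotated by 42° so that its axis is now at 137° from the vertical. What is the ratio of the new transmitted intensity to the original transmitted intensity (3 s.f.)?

Before rotation:
By Malus's law, I₁ = I₀ cos²(95° − 78°) = I₀ cos²(17°) = 0.9145 I₀.
I₂ = I₁ cos²(176° − 95°) = 0.9145 I₀ · cos²(81°) = 0.02238 I₀.
After rotation:
I₁ = I₀ cos²(137° − 78°) = I₀ cos²(59°) = 0.2653 I₀.
I₂ = I₁ cos²(176° − 137°) = 0.2653 I₀ · cos²(39°) = 0.1602 I₀.
Ratio = 0.1602 / 0.02238 = 7.159.

I_new/I_old ≈ 7.16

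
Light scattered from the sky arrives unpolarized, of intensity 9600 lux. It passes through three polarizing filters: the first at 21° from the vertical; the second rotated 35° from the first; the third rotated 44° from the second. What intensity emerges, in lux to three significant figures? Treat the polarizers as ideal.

I ≈ 1670 lux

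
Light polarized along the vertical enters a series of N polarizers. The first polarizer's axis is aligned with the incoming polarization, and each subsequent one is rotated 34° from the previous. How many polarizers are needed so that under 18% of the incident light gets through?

N = 6

First polarizer is aligned with the polarization: full transmission.
Each further stage multiplies by cos²(34°) = 0.6873.
After N polarizers: T = 0.6873^(N−1). Require T < 0.18 ⇒ N−1 > ln(0.18)/ln(0.6873) = 4.57, so N−1 ≥ 5 and N = 6.
Check: N=6 gives T = 0.1534 < 0.18; N=5 gives T = 0.2231.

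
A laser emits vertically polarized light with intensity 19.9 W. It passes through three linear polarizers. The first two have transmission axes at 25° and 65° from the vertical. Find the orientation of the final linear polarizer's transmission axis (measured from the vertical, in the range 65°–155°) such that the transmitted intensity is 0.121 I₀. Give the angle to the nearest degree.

θ ≈ 125°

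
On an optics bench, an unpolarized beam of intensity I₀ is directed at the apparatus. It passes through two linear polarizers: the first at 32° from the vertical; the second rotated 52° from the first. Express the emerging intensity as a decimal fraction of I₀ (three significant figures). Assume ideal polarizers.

Unpolarized light through the first polarizer → I₁ = ½ I₀, now polarized at 32°.
I₂ = I₁ cos²(52°) = 0.5 · 0.379 I₀ = 0.1895 I₀.
Transmitted fraction = 0.1895.

≈ 0.190 I₀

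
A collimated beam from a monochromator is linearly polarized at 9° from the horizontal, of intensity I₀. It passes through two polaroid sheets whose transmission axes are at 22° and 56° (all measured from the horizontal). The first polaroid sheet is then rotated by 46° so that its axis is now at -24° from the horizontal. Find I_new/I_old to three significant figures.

Before rotation:
I₁ = I₀ cos²(22° − 9°) = I₀ cos²(13°) = 0.9494 I₀.
I₂ = I₁ cos²(56° − 22°) = 0.9494 I₀ · cos²(34°) = 0.6525 I₀.
After rotation:
I₁ = I₀ cos²(-24° − 9°) = I₀ cos²(33°) = 0.7034 I₀.
I₂ = I₁ cos²(56° + 24°) = 0.7034 I₀ · cos²(80°) = 0.02121 I₀.
Ratio = 0.02121 / 0.6525 = 0.0325.

I_new/I_old ≈ 0.0325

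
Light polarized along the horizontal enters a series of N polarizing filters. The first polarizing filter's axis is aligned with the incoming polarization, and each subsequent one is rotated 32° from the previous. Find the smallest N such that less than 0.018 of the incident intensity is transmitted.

N = 14

First polarizer is aligned with the polarization: full transmission.
Each further stage multiplies by cos²(32°) = 0.7192.
After N polarizers: T = 0.7192^(N−1). Require T < 0.018 ⇒ N−1 > ln(0.018)/ln(0.7192) = 12.19, so N−1 ≥ 13 and N = 14.
Check: N=14 gives T = 0.01377 < 0.018; N=13 gives T = 0.01915.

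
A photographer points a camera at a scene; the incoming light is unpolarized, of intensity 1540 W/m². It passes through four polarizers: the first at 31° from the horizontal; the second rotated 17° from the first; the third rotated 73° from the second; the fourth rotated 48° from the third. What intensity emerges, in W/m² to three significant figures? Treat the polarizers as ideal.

I ≈ 27.0 W/m²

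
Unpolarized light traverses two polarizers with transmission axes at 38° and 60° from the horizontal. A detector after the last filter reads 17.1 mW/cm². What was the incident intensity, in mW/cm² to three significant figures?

I₀ ≈ 39.8 mW/cm²

Unpolarized light through the first polarizer → I₁ = ½ I₀, now polarized at 38°.
I₂ = I₁ cos²(60° − 38°) = 0.5 I₀ · cos²(22°) = 0.4298 I₀.
So 17.1 mW/cm² = 0.4298 I₀, giving I₀ = 17.1/0.4298 = 39.78 mW/cm².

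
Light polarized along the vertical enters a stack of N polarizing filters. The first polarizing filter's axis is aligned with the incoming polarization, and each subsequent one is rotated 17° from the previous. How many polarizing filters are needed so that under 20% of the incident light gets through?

First polarizer is aligned with the polarization: full transmission.
Each further stage multiplies by cos²(17°) = 0.9145.
After N polarizers: T = 0.9145^(N−1). Require T < 0.20 ⇒ N−1 > ln(0.20)/ln(0.9145) = 18.01, so N−1 ≥ 19 and N = 20.
Check: N=20 gives T = 0.1831 < 0.20; N=19 gives T = 0.2002.

N = 20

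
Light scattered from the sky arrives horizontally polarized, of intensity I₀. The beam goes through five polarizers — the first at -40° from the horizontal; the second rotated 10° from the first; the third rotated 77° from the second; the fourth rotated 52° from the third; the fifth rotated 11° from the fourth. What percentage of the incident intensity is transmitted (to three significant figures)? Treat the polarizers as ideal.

By Malus's law, I₁ = I₀ cos²(-40° − 0°) = I₀ cos²(40°) = 0.5868 I₀.
I₂ = I₁ cos²(10°) = 0.5868 · 0.9698 I₀ = 0.5691 I₀.
I₃ = I₂ cos²(77°) = 0.5691 · 0.0506 I₀ = 0.0288 I₀.
I₄ = I₃ cos²(52°) = 0.0288 · 0.379 I₀ = 0.01092 I₀.
I₅ = I₄ cos²(11°) = 0.01092 · 0.9636 I₀ = 0.01052 I₀.
That is 1.052% of the incident intensity.

≈ 1.05%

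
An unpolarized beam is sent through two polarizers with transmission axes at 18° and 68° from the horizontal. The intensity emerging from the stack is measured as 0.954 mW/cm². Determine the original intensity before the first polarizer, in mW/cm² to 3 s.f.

Unpolarized light through the first polarizer → I₁ = ½ I₀, now polarized at 18°.
I₂ = I₁ cos²(68° − 18°) = 0.5 I₀ · cos²(50°) = 0.2066 I₀.
So 0.954 mW/cm² = 0.2066 I₀, giving I₀ = 0.954/0.2066 = 4.618 mW/cm².

I₀ ≈ 4.62 mW/cm²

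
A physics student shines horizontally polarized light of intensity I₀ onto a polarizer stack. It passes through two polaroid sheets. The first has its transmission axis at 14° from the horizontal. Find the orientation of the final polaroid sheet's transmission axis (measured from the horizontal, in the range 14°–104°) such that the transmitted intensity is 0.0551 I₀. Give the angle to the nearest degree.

θ ≈ 90°

I₁ = I₀ cos²(14° − 0°) = I₀ cos²(14°) = 0.9415 I₀.
Need I₂/I₀ = 0.0551, so cos²(θ − 14°) = 0.0551 / 0.9415 = 0.05853.
θ − 14° = arccos(√0.05853) = 76.0°, giving θ ≈ 14 + 76.0 = 90.0°.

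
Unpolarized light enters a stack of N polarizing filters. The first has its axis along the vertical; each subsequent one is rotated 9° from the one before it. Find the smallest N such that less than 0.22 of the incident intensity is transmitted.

N = 35

First polarizer halves the unpolarized light: factor 1/2.
Each further stage multiplies by cos²(9°) = 0.9755.
After N polarizers: T = 0.5·0.9755^(N−1). Require T < 0.22 ⇒ N−1 > ln(0.22/0.5)/ln(0.9755) = 33.14, so N−1 ≥ 34 and N = 35.
Check: N=35 gives T = 0.2153 < 0.22; N=34 gives T = 0.2207.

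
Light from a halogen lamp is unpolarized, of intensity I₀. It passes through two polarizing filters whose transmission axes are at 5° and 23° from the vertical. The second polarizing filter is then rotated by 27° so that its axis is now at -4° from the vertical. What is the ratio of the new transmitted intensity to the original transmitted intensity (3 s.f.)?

I_new/I_old ≈ 1.08

Before rotation:
Unpolarized light through the first polarizer → I₁ = ½ I₀, now polarized at 5°.
I₂ = I₁ cos²(23° − 5°) = 0.5 I₀ · cos²(18°) = 0.4523 I₀.
After rotation:
Unpolarized light through the first polarizer → I₁ = ½ I₀, now polarized at 5°.
I₂ = I₁ cos²(-4° − 5°) = 0.5 I₀ · cos²(9°) = 0.4878 I₀.
Ratio = 0.4878 / 0.4523 = 1.079.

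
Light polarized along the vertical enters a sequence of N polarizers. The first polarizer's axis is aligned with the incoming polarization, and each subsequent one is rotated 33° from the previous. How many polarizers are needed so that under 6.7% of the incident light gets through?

N = 9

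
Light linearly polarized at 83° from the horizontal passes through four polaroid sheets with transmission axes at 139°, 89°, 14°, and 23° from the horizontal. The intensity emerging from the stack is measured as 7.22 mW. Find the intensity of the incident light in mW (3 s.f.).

I₀ ≈ 855 mW

I₁ = I₀ cos²(139° − 83°) = I₀ cos²(56°) = 0.3127 I₀.
I₂ = I₁ cos²(89° − 139°) = 0.3127 I₀ · cos²(50°) = 0.1292 I₀.
I₃ = I₂ cos²(14° − 89°) = 0.1292 I₀ · cos²(75°) = 0.008655 I₀.
I₄ = I₃ cos²(23° − 14°) = 0.008655 I₀ · cos²(9°) = 0.008443 I₀.
So 7.22 mW = 0.008443 I₀, giving I₀ = 7.22/0.008443 = 855.2 mW.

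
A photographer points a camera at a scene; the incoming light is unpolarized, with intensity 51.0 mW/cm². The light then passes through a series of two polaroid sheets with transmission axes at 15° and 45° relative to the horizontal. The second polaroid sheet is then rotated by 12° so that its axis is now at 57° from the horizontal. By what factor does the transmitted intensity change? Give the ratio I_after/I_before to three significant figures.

Before rotation:
Unpolarized light through the first polarizer → I₁ = ½ I₀, now polarized at 15°.
I₂ = I₁ cos²(45° − 15°) = 0.5 I₀ · cos²(30°) = 0.375 I₀.
After rotation:
Unpolarized light through the first polarizer → I₁ = ½ I₀, now polarized at 15°.
I₂ = I₁ cos²(57° − 15°) = 0.5 I₀ · cos²(42°) = 0.2761 I₀.
Ratio = 0.2761 / 0.375 = 0.7364.

I_new/I_old ≈ 0.736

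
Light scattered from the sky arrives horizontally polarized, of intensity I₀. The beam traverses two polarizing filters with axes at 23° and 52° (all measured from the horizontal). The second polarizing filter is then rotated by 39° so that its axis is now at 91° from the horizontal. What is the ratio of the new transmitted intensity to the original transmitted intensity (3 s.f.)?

Before rotation:
I₁ = I₀ cos²(23° − 0°) = I₀ cos²(23°) = 0.8473 I₀.
I₂ = I₁ cos²(52° − 23°) = 0.8473 I₀ · cos²(29°) = 0.6482 I₀.
After rotation:
I₁ = I₀ cos²(23° − 0°) = I₀ cos²(23°) = 0.8473 I₀.
I₂ = I₁ cos²(91° − 23°) = 0.8473 I₀ · cos²(68°) = 0.1189 I₀.
Ratio = 0.1189 / 0.6482 = 0.1834.

I_new/I_old ≈ 0.183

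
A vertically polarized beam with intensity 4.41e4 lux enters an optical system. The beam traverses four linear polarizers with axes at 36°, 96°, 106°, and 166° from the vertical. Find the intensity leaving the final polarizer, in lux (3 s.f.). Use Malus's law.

By Malus's law, I₁ = 4.41e4 lux · cos²(36°) = 2.886e+04 lux.
I₂ = I₁ · cos²(60°) = 2.886e+04 · 0.25 = 7216 lux.
I₃ = I₂ · cos²(10°) = 7216 · 0.9698 = 6998 lux.
I₄ = I₃ · cos²(60°) = 6998 · 0.25 = 1750 lux.

I ≈ 1750 lux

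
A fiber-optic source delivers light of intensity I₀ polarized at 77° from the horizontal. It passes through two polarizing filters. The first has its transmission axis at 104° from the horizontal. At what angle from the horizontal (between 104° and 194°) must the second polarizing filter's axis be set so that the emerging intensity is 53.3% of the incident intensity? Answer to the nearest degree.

θ ≈ 139°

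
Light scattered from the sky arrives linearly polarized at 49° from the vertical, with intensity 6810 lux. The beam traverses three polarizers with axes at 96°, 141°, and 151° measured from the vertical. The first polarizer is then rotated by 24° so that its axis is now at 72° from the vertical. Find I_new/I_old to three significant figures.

I_new/I_old ≈ 0.468

Before rotation:
I₁ = I₀ cos²(96° − 49°) = I₀ cos²(47°) = 0.4651 I₀.
I₂ = I₁ cos²(141° − 96°) = 0.4651 I₀ · cos²(45°) = 0.2326 I₀.
I₃ = I₂ cos²(151° − 141°) = 0.2326 I₀ · cos²(10°) = 0.2255 I₀.
After rotation:
I₁ = I₀ cos²(72° − 49°) = I₀ cos²(23°) = 0.8473 I₀.
I₂ = I₁ cos²(141° − 72°) = 0.8473 I₀ · cos²(69°) = 0.1088 I₀.
I₃ = I₂ cos²(151° − 141°) = 0.1088 I₀ · cos²(10°) = 0.1055 I₀.
Ratio = 0.1055 / 0.2255 = 0.4679.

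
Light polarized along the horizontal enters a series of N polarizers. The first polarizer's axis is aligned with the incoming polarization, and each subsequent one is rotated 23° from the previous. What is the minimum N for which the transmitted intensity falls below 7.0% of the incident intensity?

First polarizer is aligned with the polarization: full transmission.
Each further stage multiplies by cos²(23°) = 0.8473.
After N polarizers: T = 0.8473^(N−1). Require T < 0.070 ⇒ N−1 > ln(0.070)/ln(0.8473) = 16.05, so N−1 ≥ 17 and N = 18.
Check: N=18 gives T = 0.05983 < 0.070; N=17 gives T = 0.0706.

N = 18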